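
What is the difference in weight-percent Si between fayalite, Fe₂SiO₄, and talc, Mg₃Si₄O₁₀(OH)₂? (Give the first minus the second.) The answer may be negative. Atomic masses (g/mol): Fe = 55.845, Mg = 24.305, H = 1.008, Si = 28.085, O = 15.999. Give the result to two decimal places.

M(Fe₂SiO₄) = 203.771 g/mol, so wt% Si = 28.085/203.771 × 100 = 13.78%.
M(Mg₃Si₄O₁₀(OH)₂) = 379.259 g/mol, so wt% Si = 112.340/379.259 × 100 = 29.62%.
13.78 − 29.62 = -15.84 pp.

-15.84 percentage points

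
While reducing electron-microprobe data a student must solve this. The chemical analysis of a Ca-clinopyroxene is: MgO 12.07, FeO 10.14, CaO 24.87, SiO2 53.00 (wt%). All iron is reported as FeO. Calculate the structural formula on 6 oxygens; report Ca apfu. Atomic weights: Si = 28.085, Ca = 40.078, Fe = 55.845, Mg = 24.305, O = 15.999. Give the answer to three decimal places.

1.005 Ca apfu

12.07 wt% MgO ÷ 40.304 g/mol = 0.29947 mol, giving 0.29947 Mg and 0.29947 O.
10.14 wt% FeO ÷ 71.844 g/mol = 0.14114 mol, giving 0.14114 Fe and 0.14114 O.
24.87 wt% CaO ÷ 56.077 g/mol = 0.44350 mol, giving 0.44350 Ca and 0.44350 O.
53.00 wt% SiO2 ÷ 60.083 g/mol = 0.88211 mol, giving 0.88211 Si and 1.76422 O.
Oxygen sums to 2.64833; scaling by 6/2.64833 = 2.26558 puts the formula on 6 O.
Ca: 0.44350 × 2.26558 = 1.005 atoms per formula unit.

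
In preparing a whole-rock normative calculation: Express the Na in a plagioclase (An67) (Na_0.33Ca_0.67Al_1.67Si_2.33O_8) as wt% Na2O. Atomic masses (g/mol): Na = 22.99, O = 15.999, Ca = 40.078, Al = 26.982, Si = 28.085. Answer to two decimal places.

3.75 wt%

M(Na_0.33Ca_0.67Al_1.67Si_2.33O_8) = 272.929 g/mol; M(Na2O) = 61.979 g/mol.
Moles Na2O per formula unit = 0.33 Na ÷ 2 = 0.1650.
Na2O fraction = (0.1650 × 61.979) / 272.929 = 10.227/272.929 = 0.0375.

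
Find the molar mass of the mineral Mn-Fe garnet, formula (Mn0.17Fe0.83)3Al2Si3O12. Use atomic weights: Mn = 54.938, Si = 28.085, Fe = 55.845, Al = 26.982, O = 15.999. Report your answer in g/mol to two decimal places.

The formula mass is the sum 0.51×54.938 + 2.49×55.845 + 2×26.982 + 3×28.085 + 12×15.999.

497.28 g/mol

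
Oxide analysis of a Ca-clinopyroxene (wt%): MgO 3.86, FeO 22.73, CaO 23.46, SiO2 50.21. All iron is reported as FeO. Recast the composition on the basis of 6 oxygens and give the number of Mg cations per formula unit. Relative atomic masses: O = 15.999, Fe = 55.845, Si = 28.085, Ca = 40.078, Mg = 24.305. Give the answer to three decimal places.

0.230 Mg apfu

MgO: 3.86/40.304 = 0.09577 mol → 0.09577 mol Mg, 0.09577 mol O.
FeO: 22.73/71.844 = 0.31638 mol → 0.31638 mol Fe, 0.31638 mol O.
CaO: 23.46/56.077 = 0.41835 mol → 0.41835 mol Ca, 0.41835 mol O.
SiO2: 50.21/60.083 = 0.83568 mol → 0.83568 mol Si, 1.67136 mol O.
Total oxygen = 2.50186 mol. Normalization factor = 6/2.50186 = 2.39822.
Mg per 6 O = 0.09577 × 2.39822 = 0.230.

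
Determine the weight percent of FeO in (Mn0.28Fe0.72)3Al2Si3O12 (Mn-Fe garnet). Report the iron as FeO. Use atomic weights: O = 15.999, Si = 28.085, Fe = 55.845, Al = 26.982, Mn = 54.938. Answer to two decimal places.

Molar mass of (Mn0.28Fe0.72)3Al2Si3O12 = 0.84*54.938 + 2.16*55.845 + 2*26.982 + 3*28.085 + 12*15.999 = 496.980 g/mol.
Each formula unit contains 2.16 Fe, equivalent to 2.16/1 = 2.1600 mol FeO.
M(FeO) = 1×55.845 + 1×15.999 = 71.844 g/mol.
Mass of FeO per formula unit = 2.1600 × 71.844 = 155.183 g.
FeO wt% = 155.183 / 496.980 × 100 = 31.23%.

31.23 wt%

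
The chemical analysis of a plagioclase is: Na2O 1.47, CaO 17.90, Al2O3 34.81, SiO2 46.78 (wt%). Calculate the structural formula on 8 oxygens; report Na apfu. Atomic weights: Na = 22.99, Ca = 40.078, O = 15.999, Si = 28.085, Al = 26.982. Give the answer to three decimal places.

0.130 Na apfu

Na2O: 1.47/61.979 = 0.02372 mol → 0.04744 mol Na, 0.02372 mol O.
CaO: 17.90/56.077 = 0.31920 mol → 0.31920 mol Ca, 0.31920 mol O.
Al2O3: 34.81/101.961 = 0.34141 mol → 0.68282 mol Al, 1.02423 mol O.
SiO2: 46.78/60.083 = 0.77859 mol → 0.77859 mol Si, 1.55718 mol O.
Total oxygen = 2.92433 mol. Normalization factor = 8/2.92433 = 2.73567.
Na per 8 O = 0.04744 × 2.73567 = 0.130.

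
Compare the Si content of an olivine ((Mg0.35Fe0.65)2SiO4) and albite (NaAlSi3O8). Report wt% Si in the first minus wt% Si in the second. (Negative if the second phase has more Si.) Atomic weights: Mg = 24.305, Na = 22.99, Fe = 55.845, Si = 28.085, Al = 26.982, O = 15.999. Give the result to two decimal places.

Si in (Mg0.35Fe0.65)2SiO4: molar mass 181.693 g/mol; 1×28.085 = 28.085 g → 15.46 wt%.
Si in NaAlSi3O8: molar mass 262.219 g/mol; 3×28.085 = 84.255 g → 32.13 wt%.
Difference = 15.46 − 32.13 = -16.67 percentage points.

-16.67 percentage points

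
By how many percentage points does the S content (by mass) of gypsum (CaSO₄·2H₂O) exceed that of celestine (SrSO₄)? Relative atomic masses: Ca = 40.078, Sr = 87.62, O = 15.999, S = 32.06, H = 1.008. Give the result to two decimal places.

First mineral: 32.060 g S in 172.164 g formula = 18.62 wt% S.
Second mineral: 32.060 g S in 183.676 g formula = 17.45 wt% S.
18.62% − 17.45% gives a difference of 1.17 percentage points.

1.17 percentage points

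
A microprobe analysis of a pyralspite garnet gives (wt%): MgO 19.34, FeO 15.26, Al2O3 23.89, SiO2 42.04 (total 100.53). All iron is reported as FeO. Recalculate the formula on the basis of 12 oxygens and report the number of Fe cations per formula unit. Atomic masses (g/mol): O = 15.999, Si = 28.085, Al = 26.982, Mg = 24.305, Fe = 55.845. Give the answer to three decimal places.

MgO (M=40.304): mol = 0.47985; Mg = 0.47985, O = 0.47985.
FeO (M=71.844): mol = 0.21240; Fe = 0.21240, O = 0.21240.
Al2O3 (M=101.961): mol = 0.23431; Al = 0.46862, O = 0.70293.
SiO2 (M=60.083): mol = 0.69970; Si = 0.69970, O = 1.39940.
ΣO = 2.79458; factor = 12/ΣO = 4.29403.
Fe apfu = 0.21240 × 4.29403 = 0.912.

0.912 Fe apfu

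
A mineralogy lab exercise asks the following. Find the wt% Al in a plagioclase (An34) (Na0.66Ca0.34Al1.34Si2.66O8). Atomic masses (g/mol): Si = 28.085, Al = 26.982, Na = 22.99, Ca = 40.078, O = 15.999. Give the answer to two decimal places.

Formula mass = 0.66×22.99 + 0.34×40.078 + 1.34×26.982 + 2.66×28.085 + 8×15.999 = 267.654 g/mol, of which 36.156 g is Al.
So Al makes up 36.156/267.654 = 0.1351 of the mass, i.e. 13.51%.

13.51 wt%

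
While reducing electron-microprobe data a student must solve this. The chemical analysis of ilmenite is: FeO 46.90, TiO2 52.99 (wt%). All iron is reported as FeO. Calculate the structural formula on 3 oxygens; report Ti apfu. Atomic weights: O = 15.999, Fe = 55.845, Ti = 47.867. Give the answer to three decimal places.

1.005 Ti apfu

46.90 wt% FeO ÷ 71.844 g/mol = 0.65280 mol, giving 0.65280 Fe and 0.65280 O.
52.99 wt% TiO2 ÷ 79.865 g/mol = 0.66349 mol, giving 0.66349 Ti and 1.32698 O.
Oxygen sums to 1.97978; scaling by 3/1.97978 = 1.51532 puts the formula on 3 O.
Ti: 0.66349 × 1.51532 = 1.005 atoms per formula unit.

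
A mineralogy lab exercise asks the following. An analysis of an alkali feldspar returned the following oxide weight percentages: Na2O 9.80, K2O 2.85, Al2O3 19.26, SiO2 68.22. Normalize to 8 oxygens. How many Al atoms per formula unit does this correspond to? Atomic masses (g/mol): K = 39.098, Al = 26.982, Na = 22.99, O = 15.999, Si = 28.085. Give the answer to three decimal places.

0.999 Al apfu

9.80 wt% Na2O ÷ 61.979 g/mol = 0.15812 mol, giving 0.31624 Na and 0.15812 O.
2.85 wt% K2O ÷ 94.195 g/mol = 0.03026 mol, giving 0.06052 K and 0.03026 O.
19.26 wt% Al2O3 ÷ 101.961 g/mol = 0.18890 mol, giving 0.37780 Al and 0.56670 O.
68.22 wt% SiO2 ÷ 60.083 g/mol = 1.13543 mol, giving 1.13543 Si and 2.27086 O.
Oxygen sums to 3.02594; scaling by 8/3.02594 = 2.64381 puts the formula on 8 O.
Al: 0.37780 × 2.64381 = 0.999 atoms per formula unit.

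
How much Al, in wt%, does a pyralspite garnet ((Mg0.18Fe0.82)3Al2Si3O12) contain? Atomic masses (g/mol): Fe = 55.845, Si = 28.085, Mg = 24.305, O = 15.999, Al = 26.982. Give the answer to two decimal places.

11.23 wt%

M((Mg0.18Fe0.82)3Al2Si3O12) = 480.710 g/mol.
Al contributes 2 × 26.982 = 53.964 g per mole.
53.964/480.710 = 0.1123 → 11.23%.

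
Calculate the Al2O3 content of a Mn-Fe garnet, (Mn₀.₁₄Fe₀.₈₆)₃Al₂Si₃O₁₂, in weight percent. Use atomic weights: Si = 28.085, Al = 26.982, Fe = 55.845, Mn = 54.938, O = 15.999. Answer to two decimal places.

20.50 wt%

Formula mass = 497.361 g/mol.
2 Al → 1.0000 mol Al2O3 per formula unit; M(Al2O3) = 101.961, so Al2O3 mass = 101.961 g.
101.961/497.361 × 100 = 20.50 wt%.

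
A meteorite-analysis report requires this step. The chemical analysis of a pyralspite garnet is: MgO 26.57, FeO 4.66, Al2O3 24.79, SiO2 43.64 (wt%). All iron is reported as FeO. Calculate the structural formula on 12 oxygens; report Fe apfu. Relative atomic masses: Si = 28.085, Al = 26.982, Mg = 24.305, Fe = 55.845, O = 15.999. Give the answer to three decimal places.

0.268 Fe apfu

MgO (M=40.304): mol = 0.65924; Mg = 0.65924, O = 0.65924.
FeO (M=71.844): mol = 0.06486; Fe = 0.06486, O = 0.06486.
Al2O3 (M=101.961): mol = 0.24313; Al = 0.48626, O = 0.72939.
SiO2 (M=60.083): mol = 0.72633; Si = 0.72633, O = 1.45266.
ΣO = 2.90615; factor = 12/ΣO = 4.12917.
Fe apfu = 0.06486 × 4.12917 = 0.268.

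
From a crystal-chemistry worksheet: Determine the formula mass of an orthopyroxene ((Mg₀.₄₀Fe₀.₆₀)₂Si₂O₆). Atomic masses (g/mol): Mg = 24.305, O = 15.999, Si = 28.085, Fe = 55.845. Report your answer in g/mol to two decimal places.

238.62 g/mol

The formula mass is the sum 0.80×24.305 + 1.20×55.845 + 2×28.085 + 6×15.999.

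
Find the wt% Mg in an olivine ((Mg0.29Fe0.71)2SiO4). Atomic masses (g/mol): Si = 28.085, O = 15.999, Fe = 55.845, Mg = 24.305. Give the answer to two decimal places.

Molar mass of (Mg0.29Fe0.71)2SiO4: 0.58*24.305 + 1.42*55.845 + 1*28.085 + 4*15.999 = 185.478 g/mol.
Mass of Mg per formula unit: 0.58 × 24.305 = 14.097 g.
Weight fraction Mg = 14.097 / 185.478 = 0.0760.

7.60 wt%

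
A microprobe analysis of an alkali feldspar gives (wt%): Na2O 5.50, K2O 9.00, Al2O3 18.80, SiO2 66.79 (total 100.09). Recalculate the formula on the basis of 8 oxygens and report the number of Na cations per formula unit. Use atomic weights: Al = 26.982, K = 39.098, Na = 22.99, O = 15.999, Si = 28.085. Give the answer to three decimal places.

0.480 Na apfu

Na2O (M=61.979): mol = 0.08874; Na = 0.17748, O = 0.08874.
K2O (M=94.195): mol = 0.09555; K = 0.19110, O = 0.09555.
Al2O3 (M=101.961): mol = 0.18438; Al = 0.36876, O = 0.55314.
SiO2 (M=60.083): mol = 1.11163; Si = 1.11163, O = 2.22326.
ΣO = 2.96069; factor = 8/ΣO = 2.70207.
Na apfu = 0.17748 × 2.70207 = 0.480.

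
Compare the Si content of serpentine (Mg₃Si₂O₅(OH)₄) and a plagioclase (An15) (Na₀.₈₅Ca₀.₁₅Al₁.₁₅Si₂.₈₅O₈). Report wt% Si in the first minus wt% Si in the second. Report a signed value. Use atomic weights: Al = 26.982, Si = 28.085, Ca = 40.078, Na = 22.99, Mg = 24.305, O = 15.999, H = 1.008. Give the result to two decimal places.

-9.98 percentage points

First mineral: 56.170 g Si in 277.108 g formula = 20.27 wt% Si.
Second mineral: 80.042 g Si in 264.617 g formula = 30.25 wt% Si.
20.27% − 30.25% gives a difference of -9.98 percentage points.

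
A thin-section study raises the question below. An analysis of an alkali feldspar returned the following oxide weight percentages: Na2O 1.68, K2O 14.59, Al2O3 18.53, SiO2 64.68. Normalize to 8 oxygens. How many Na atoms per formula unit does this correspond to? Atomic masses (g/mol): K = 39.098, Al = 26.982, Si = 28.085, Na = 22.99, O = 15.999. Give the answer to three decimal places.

Na2O (M=61.979): mol = 0.02711; Na = 0.05422, O = 0.02711.
K2O (M=94.195): mol = 0.15489; K = 0.30978, O = 0.15489.
Al2O3 (M=101.961): mol = 0.18174; Al = 0.36348, O = 0.54522.
SiO2 (M=60.083): mol = 1.07651; Si = 1.07651, O = 2.15302.
ΣO = 2.88024; factor = 8/ΣO = 2.77755.
Na apfu = 0.05422 × 2.77755 = 0.151.

0.151 Na apfu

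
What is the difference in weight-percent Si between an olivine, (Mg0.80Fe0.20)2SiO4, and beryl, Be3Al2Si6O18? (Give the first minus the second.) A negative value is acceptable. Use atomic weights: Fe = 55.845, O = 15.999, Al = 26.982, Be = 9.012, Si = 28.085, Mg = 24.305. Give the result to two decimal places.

-13.03 percentage points

Si in (Mg0.80Fe0.20)2SiO4: molar mass 153.307 g/mol; 1×28.085 = 28.085 g → 18.32 wt%.
Si in Be3Al2Si6O18: molar mass 537.492 g/mol; 6×28.085 = 168.510 g → 31.35 wt%.
Difference = 18.32 − 31.35 = -13.03 percentage points.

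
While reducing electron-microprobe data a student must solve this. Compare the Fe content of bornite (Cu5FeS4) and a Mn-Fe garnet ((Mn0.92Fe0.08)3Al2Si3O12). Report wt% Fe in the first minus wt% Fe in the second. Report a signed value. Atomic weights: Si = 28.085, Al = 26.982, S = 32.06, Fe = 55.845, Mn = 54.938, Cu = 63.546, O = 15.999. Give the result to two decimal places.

8.42 percentage points

M(Cu5FeS4) = 501.815 g/mol, so wt% Fe = 55.845/501.815 × 100 = 11.13%.
M((Mn0.92Fe0.08)3Al2Si3O12) = 495.239 g/mol, so wt% Fe = 13.403/495.239 × 100 = 2.71%.
11.13 − 2.71 = 8.42 pp.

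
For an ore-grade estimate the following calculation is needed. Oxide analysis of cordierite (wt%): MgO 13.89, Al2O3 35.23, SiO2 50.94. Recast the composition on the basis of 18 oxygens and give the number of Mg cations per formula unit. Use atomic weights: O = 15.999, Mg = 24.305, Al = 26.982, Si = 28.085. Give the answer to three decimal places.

2.016 Mg apfu

MgO (M=40.304): mol = 0.34463; Mg = 0.34463, O = 0.34463.
Al2O3 (M=101.961): mol = 0.34552; Al = 0.69104, O = 1.03656.
SiO2 (M=60.083): mol = 0.84783; Si = 0.84783, O = 1.69566.
ΣO = 3.07685; factor = 18/ΣO = 5.85014.
Mg apfu = 0.34463 × 5.85014 = 2.016.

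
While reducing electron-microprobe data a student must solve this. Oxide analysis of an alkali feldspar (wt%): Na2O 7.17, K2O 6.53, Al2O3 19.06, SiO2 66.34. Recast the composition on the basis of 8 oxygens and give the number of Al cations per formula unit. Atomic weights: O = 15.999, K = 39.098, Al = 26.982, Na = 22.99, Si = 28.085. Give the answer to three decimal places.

Na2O: 7.17/61.979 = 0.11568 mol → 0.23136 mol Na, 0.11568 mol O.
K2O: 6.53/94.195 = 0.06932 mol → 0.13864 mol K, 0.06932 mol O.
Al2O3: 19.06/101.961 = 0.18693 mol → 0.37386 mol Al, 0.56079 mol O.
SiO2: 66.34/60.083 = 1.10414 mol → 1.10414 mol Si, 2.20828 mol O.
Total oxygen = 2.95407 mol. Normalization factor = 8/2.95407 = 2.70813.
Al per 8 O = 0.37386 × 2.70813 = 1.012.

1.012 Al apfu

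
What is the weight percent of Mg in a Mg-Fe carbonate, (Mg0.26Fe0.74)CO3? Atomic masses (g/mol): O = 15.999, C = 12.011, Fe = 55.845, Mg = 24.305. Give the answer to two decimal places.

Molar mass of (Mg0.26Fe0.74)CO3: 0.26·24.305 + 0.74·55.845 + 1·12.011 + 3·15.999 = 107.653 g/mol.
Mass of Mg per formula unit: 0.26 × 24.305 = 6.319 g.
Weight fraction Mg = 6.319 / 107.653 = 0.0587.

5.87 mass %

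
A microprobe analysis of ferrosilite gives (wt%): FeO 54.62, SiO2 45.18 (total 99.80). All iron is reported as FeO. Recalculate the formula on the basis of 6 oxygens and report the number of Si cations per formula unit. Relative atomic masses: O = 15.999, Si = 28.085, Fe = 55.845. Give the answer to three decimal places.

1.993 Si apfu

54.62 wt% FeO ÷ 71.844 g/mol = 0.76026 mol, giving 0.76026 Fe and 0.76026 O.
45.18 wt% SiO2 ÷ 60.083 g/mol = 0.75196 mol, giving 0.75196 Si and 1.50392 O.
Oxygen sums to 2.26418; scaling by 6/2.26418 = 2.64997 puts the formula on 6 O.
Si: 0.75196 × 2.64997 = 1.993 atoms per formula unit.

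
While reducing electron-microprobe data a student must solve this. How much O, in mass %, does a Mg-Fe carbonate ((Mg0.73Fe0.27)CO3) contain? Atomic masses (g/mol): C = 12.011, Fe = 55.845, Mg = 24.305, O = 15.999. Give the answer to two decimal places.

Molar mass of (Mg0.73Fe0.27)CO3: 0.73*24.305 + 0.27*55.845 + 1*12.011 + 3*15.999 = 92.829 g/mol.
Mass of O per formula unit: 3 × 15.999 = 47.997 g.
Weight fraction O = 47.997 / 92.829 = 0.5170.

51.70 mass %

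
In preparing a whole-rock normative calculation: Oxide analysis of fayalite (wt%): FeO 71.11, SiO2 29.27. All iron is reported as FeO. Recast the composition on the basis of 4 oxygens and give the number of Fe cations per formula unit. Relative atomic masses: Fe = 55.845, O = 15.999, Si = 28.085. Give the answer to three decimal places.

2.016 Fe apfu

71.11 wt% FeO ÷ 71.844 g/mol = 0.98978 mol, giving 0.98978 Fe and 0.98978 O.
29.27 wt% SiO2 ÷ 60.083 g/mol = 0.48716 mol, giving 0.48716 Si and 0.97432 O.
Oxygen sums to 1.96410; scaling by 4/1.96410 = 2.03656 puts the formula on 4 O.
Fe: 0.98978 × 2.03656 = 2.016 atoms per formula unit.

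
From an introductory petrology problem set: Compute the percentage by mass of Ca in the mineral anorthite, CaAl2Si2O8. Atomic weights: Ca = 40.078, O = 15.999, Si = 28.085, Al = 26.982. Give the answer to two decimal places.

14.41 weight percent

M(CaAl2Si2O8) = 278.204 g/mol.
Ca contributes 1 × 40.078 = 40.078 g per mole.
40.078/278.204 = 0.1441 → 14.41%.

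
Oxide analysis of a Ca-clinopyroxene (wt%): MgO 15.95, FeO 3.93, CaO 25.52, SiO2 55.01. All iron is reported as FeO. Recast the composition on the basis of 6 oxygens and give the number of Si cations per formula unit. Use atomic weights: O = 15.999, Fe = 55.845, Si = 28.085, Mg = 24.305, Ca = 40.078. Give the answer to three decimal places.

2.007 Si apfu

MgO (M=40.304): mol = 0.39574; Mg = 0.39574, O = 0.39574.
FeO (M=71.844): mol = 0.05470; Fe = 0.05470, O = 0.05470.
CaO (M=56.077): mol = 0.45509; Ca = 0.45509, O = 0.45509.
SiO2 (M=60.083): mol = 0.91557; Si = 0.91557, O = 1.83114.
ΣO = 2.73667; factor = 6/ΣO = 2.19245.
Si apfu = 0.91557 × 2.19245 = 2.007.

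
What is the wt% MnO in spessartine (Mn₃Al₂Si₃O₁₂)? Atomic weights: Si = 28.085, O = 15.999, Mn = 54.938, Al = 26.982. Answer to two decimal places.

M(Mn₃Al₂Si₃O₁₂) = 495.021 g/mol; M(MnO) = 70.937 g/mol.
Moles MnO per formula unit = 3 Mn ÷ 1 = 3.0000.
MnO fraction = (3.0000 × 70.937) / 495.021 = 212.811/495.021 = 0.4299.

42.99 wt%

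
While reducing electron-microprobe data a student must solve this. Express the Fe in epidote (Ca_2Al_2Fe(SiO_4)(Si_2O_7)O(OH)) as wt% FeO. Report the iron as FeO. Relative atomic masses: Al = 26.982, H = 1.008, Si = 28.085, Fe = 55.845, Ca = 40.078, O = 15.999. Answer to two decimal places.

M(Ca_2Al_2Fe(SiO_4)(Si_2O_7)O(OH)) = 483.215 g/mol; M(FeO) = 71.844 g/mol.
Moles FeO per formula unit = 1 Fe ÷ 1 = 1.0000.
FeO fraction = (1.0000 × 71.844) / 483.215 = 71.844/483.215 = 0.1487.

14.87 wt%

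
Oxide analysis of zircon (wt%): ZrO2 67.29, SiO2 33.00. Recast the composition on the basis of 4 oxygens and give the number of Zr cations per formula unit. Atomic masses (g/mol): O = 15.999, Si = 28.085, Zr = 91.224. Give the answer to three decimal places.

ZrO2: 67.29/123.222 = 0.54609 mol → 0.54609 mol Zr, 1.09218 mol O.
SiO2: 33.00/60.083 = 0.54924 mol → 0.54924 mol Si, 1.09848 mol O.
Total oxygen = 2.19066 mol. Normalization factor = 4/2.19066 = 1.82593.
Zr per 4 O = 0.54609 × 1.82593 = 0.997.

0.997 Zr apfu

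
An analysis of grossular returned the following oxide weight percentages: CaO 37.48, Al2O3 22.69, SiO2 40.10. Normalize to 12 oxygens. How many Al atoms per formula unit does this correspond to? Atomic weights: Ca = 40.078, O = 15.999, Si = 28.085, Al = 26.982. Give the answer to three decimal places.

2.000 Al apfu

37.48 wt% CaO ÷ 56.077 g/mol = 0.66837 mol, giving 0.66837 Ca and 0.66837 O.
22.69 wt% Al2O3 ÷ 101.961 g/mol = 0.22254 mol, giving 0.44508 Al and 0.66762 O.
40.10 wt% SiO2 ÷ 60.083 g/mol = 0.66741 mol, giving 0.66741 Si and 1.33482 O.
Oxygen sums to 2.67081; scaling by 12/2.67081 = 4.49302 puts the formula on 12 O.
Al: 0.44508 × 4.49302 = 2.000 atoms per formula unit.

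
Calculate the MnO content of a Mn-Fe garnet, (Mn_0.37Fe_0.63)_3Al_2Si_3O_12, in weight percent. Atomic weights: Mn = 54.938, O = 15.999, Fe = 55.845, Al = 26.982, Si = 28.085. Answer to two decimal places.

15.85 wt%

M((Mn_0.37Fe_0.63)_3Al_2Si_3O_12) = 496.735 g/mol; M(MnO) = 70.937 g/mol.
Moles MnO per formula unit = 1.11 Mn ÷ 1 = 1.1100.
MnO fraction = (1.1100 × 70.937) / 496.735 = 78.740/496.735 = 0.1585.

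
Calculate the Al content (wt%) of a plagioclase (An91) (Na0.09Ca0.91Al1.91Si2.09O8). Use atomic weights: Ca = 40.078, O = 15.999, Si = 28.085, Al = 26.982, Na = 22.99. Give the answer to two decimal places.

Molar mass of Na0.09Ca0.91Al1.91Si2.09O8: 0.09×22.99 + 0.91×40.078 + 1.91×26.982 + 2.09×28.085 + 8×15.999 = 276.765 g/mol.
Mass of Al per formula unit: 1.91 × 26.982 = 51.536 g.
Weight fraction Al = 51.536 / 276.765 = 0.1862.

18.62 wt%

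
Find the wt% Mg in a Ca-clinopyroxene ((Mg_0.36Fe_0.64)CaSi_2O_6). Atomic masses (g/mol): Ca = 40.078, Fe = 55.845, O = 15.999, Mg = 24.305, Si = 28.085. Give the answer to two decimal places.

3.70 mass %

Formula mass = 0.36×24.305 + 0.64×55.845 + 1×40.078 + 2×28.085 + 6×15.999 = 236.733 g/mol, of which 8.750 g is Mg.
So Mg makes up 8.750/236.733 = 0.0370 of the mass, i.e. 3.70%.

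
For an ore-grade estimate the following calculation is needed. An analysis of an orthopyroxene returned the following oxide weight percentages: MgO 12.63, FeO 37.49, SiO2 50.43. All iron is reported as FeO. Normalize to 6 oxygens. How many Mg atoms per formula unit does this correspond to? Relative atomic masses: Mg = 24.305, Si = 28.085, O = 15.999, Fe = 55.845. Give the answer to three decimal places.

MgO: 12.63/40.304 = 0.31337 mol → 0.31337 mol Mg, 0.31337 mol O.
FeO: 37.49/71.844 = 0.52183 mol → 0.52183 mol Fe, 0.52183 mol O.
SiO2: 50.43/60.083 = 0.83934 mol → 0.83934 mol Si, 1.67868 mol O.
Total oxygen = 2.51388 mol. Normalization factor = 6/2.51388 = 2.38675.
Mg per 6 O = 0.31337 × 2.38675 = 0.748.

0.748 Mg apfu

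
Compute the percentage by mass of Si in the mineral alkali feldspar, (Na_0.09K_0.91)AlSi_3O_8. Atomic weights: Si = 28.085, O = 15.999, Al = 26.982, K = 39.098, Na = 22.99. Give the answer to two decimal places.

Formula mass = 0.09·22.99 + 0.91·39.098 + 1·26.982 + 3·28.085 + 8·15.999 = 276.877 g/mol, of which 84.255 g is Si.
So Si makes up 84.255/276.877 = 0.3043 of the mass, i.e. 30.43%.

30.43 mass %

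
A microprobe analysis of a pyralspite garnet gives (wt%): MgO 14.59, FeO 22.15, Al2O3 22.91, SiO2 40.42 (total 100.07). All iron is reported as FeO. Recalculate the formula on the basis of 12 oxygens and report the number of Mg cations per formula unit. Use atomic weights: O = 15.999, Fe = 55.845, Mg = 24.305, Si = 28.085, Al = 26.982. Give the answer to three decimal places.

MgO (M=40.304): mol = 0.36200; Mg = 0.36200, O = 0.36200.
FeO (M=71.844): mol = 0.30831; Fe = 0.30831, O = 0.30831.
Al2O3 (M=101.961): mol = 0.22469; Al = 0.44938, O = 0.67407.
SiO2 (M=60.083): mol = 0.67274; Si = 0.67274, O = 1.34548.
ΣO = 2.68986; factor = 12/ΣO = 4.46120.
Mg apfu = 0.36200 × 4.46120 = 1.615.

1.615 Mg apfu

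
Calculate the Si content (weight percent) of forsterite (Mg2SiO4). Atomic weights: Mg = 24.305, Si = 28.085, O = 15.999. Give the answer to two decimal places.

19.96 weight percent

Molar mass of Mg2SiO4: 2*24.305 + 1*28.085 + 4*15.999 = 140.691 g/mol.
Mass of Si per formula unit: 1 × 28.085 = 28.085 g.
Weight fraction Si = 28.085 / 140.691 = 0.1996.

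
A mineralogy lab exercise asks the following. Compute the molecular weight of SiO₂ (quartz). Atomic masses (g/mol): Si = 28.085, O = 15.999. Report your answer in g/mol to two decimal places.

The formula mass is the sum 1·28.085 + 2·15.999.

60.08 g/mol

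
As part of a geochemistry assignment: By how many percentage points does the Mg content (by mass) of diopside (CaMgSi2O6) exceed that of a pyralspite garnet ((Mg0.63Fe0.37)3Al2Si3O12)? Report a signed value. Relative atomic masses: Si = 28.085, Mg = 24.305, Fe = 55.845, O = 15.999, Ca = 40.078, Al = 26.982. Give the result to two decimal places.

0.74 percentage points

Mg in CaMgSi2O6: molar mass 216.547 g/mol; 1×24.305 = 24.305 g → 11.22 wt%.
Mg in (Mg0.63Fe0.37)3Al2Si3O12: molar mass 438.131 g/mol; 1.89×24.305 = 45.936 g → 10.48 wt%.
Difference = 11.22 − 10.48 = 0.74 percentage points.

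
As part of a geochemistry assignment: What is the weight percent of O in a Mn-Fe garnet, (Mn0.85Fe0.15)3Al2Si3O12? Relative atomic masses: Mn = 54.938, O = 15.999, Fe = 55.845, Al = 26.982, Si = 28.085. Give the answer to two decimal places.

M((Mn0.85Fe0.15)3Al2Si3O12) = 495.429 g/mol.
O contributes 12 × 15.999 = 191.988 g per mole.
191.988/495.429 = 0.3875 → 38.75%.

38.75 wt%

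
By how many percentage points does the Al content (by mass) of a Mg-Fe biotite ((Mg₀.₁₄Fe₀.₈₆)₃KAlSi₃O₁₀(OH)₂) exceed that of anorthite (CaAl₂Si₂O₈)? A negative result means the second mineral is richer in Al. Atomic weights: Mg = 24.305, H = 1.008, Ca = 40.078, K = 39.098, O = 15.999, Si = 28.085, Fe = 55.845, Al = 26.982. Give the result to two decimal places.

-13.99 percentage points

M((Mg₀.₁₄Fe₀.₈₆)₃KAlSi₃O₁₀(OH)₂) = 498.627 g/mol, so wt% Al = 26.982/498.627 × 100 = 5.41%.
M(CaAl₂Si₂O₈) = 278.204 g/mol, so wt% Al = 53.964/278.204 × 100 = 19.40%.
5.41 − 19.40 = -13.99 pp.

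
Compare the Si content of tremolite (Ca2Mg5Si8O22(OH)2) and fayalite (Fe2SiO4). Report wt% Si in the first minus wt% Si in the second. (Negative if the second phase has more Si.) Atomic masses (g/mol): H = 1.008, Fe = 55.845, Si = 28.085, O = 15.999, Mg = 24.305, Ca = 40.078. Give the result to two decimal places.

13.88 percentage points

M(Ca2Mg5Si8O22(OH)2) = 812.353 g/mol, so wt% Si = 224.680/812.353 × 100 = 27.66%.
M(Fe2SiO4) = 203.771 g/mol, so wt% Si = 28.085/203.771 × 100 = 13.78%.
27.66 − 13.78 = 13.88 pp.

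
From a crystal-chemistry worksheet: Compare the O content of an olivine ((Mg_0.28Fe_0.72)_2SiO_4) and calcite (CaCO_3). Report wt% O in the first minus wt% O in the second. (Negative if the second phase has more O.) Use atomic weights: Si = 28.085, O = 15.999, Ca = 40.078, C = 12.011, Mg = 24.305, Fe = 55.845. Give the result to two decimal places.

-13.57 percentage points

O in (Mg_0.28Fe_0.72)_2SiO_4: molar mass 186.109 g/mol; 4×15.999 = 63.996 g → 34.39 wt%.
O in CaCO_3: molar mass 100.086 g/mol; 3×15.999 = 47.997 g → 47.96 wt%.
Difference = 34.39 − 47.96 = -13.57 percentage points.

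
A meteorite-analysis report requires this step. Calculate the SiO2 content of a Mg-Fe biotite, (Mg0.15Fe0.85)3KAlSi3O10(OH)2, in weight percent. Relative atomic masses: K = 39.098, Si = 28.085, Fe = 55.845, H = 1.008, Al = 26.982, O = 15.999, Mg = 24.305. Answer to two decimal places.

M((Mg0.15Fe0.85)3KAlSi3O10(OH)2) = 497.681 g/mol; M(SiO2) = 60.083 g/mol.
Moles SiO2 per formula unit = 3 Si ÷ 1 = 3.0000.
SiO2 fraction = (3.0000 × 60.083) / 497.681 = 180.249/497.681 = 0.3622.

36.22 wt%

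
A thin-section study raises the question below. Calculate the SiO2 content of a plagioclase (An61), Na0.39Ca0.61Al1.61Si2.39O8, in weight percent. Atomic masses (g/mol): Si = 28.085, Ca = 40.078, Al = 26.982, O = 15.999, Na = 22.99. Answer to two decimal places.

M(Na0.39Ca0.61Al1.61Si2.39O8) = 271.970 g/mol; M(SiO2) = 60.083 g/mol.
Moles SiO2 per formula unit = 2.39 Si ÷ 1 = 2.3900.
SiO2 fraction = (2.3900 × 60.083) / 271.970 = 143.598/271.970 = 0.5280.

52.80 wt%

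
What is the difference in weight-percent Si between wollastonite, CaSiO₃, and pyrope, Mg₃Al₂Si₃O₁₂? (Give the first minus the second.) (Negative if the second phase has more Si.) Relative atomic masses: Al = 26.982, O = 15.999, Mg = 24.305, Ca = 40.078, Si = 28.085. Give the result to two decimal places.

M(CaSiO₃) = 116.160 g/mol, so wt% Si = 28.085/116.160 × 100 = 24.18%.
M(Mg₃Al₂Si₃O₁₂) = 403.122 g/mol, so wt% Si = 84.255/403.122 × 100 = 20.90%.
24.18 − 20.90 = 3.28 pp.

3.28 percentage points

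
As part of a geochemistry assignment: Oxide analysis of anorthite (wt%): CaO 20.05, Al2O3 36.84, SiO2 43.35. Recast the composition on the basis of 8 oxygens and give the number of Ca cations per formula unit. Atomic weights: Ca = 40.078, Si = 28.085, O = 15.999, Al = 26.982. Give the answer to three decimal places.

0.992 Ca apfu

CaO (M=56.077): mol = 0.35754; Ca = 0.35754, O = 0.35754.
Al2O3 (M=101.961): mol = 0.36131; Al = 0.72262, O = 1.08393.
SiO2 (M=60.083): mol = 0.72150; Si = 0.72150, O = 1.44300.
ΣO = 2.88447; factor = 8/ΣO = 2.77347.
Ca apfu = 0.35754 × 2.77347 = 0.992.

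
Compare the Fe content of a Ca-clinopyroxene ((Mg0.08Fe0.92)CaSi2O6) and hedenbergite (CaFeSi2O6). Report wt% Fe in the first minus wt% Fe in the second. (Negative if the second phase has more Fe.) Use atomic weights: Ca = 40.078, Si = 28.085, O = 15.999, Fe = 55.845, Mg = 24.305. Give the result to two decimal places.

M((Mg0.08Fe0.92)CaSi2O6) = 245.564 g/mol, so wt% Fe = 51.377/245.564 × 100 = 20.92%.
M(CaFeSi2O6) = 248.087 g/mol, so wt% Fe = 55.845/248.087 × 100 = 22.51%.
20.92 − 22.51 = -1.59 pp.

-1.59 percentage points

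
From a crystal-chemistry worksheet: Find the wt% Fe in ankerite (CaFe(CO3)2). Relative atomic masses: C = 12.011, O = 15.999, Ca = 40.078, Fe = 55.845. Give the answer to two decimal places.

Molar mass of CaFe(CO3)2: 1*40.078 + 1*55.845 + 2*12.011 + 6*15.999 = 215.939 g/mol.
Mass of Fe per formula unit: 1 × 55.845 = 55.845 g.
Weight fraction Fe = 55.845 / 215.939 = 0.2586.

25.86 wt%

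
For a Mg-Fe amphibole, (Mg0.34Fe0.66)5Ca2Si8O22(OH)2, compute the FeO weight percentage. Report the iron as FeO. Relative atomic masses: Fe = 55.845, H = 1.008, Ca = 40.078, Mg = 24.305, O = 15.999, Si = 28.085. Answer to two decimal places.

25.87 wt%

Molar mass of (Mg0.34Fe0.66)5Ca2Si8O22(OH)2 = 1.70·24.305 + 3.30·55.845 + 2·40.078 + 8·28.085 + 24·15.999 + 2·1.008 = 916.435 g/mol.
Each formula unit contains 3.30 Fe, equivalent to 3.30/1 = 3.3000 mol FeO.
M(FeO) = 1×55.845 + 1×15.999 = 71.844 g/mol.
Mass of FeO per formula unit = 3.3000 × 71.844 = 237.085 g.
FeO wt% = 237.085 / 916.435 × 100 = 25.87%.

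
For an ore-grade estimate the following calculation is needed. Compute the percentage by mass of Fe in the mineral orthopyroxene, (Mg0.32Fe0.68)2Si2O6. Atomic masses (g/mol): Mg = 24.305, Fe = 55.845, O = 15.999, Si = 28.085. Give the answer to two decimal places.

31.17 mass %

M((Mg0.32Fe0.68)2Si2O6) = 243.668 g/mol.
Fe contributes 1.36 × 55.845 = 75.949 g per mole.
75.949/243.668 = 0.3117 → 31.17%.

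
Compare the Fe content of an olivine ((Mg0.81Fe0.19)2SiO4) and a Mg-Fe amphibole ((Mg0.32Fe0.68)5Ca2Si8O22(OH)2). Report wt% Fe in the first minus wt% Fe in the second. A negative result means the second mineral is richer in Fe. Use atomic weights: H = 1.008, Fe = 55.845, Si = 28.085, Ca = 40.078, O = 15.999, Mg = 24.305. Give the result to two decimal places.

-6.75 percentage points

M((Mg0.81Fe0.19)2SiO4) = 152.676 g/mol, so wt% Fe = 21.221/152.676 × 100 = 13.90%.
M((Mg0.32Fe0.68)5Ca2Si8O22(OH)2) = 919.589 g/mol, so wt% Fe = 189.873/919.589 × 100 = 20.65%.
13.90 − 20.65 = -6.75 pp.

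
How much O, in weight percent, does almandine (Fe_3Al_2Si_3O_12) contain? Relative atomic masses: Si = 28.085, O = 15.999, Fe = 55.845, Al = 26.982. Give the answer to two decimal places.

Molar mass of Fe_3Al_2Si_3O_12: 3×55.845 + 2×26.982 + 3×28.085 + 12×15.999 = 497.742 g/mol.
Mass of O per formula unit: 12 × 15.999 = 191.988 g.
Weight fraction O = 191.988 / 497.742 = 0.3857.

38.57 weight percent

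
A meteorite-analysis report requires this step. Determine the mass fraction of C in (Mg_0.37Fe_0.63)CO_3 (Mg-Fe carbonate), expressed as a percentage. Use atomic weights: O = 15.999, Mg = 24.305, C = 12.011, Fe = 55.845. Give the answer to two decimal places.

11.53 wt%

Formula mass = 0.37×24.305 + 0.63×55.845 + 1×12.011 + 3×15.999 = 104.183 g/mol, of which 12.011 g is C.
So C makes up 12.011/104.183 = 0.1153 of the mass, i.e. 11.53%.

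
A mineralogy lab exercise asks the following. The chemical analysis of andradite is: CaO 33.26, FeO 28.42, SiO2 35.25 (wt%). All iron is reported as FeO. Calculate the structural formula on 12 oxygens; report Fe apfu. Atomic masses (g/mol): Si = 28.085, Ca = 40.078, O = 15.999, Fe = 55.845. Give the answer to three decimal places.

2.196 Fe apfu

33.26 wt% CaO ÷ 56.077 g/mol = 0.59311 mol, giving 0.59311 Ca and 0.59311 O.
28.42 wt% FeO ÷ 71.844 g/mol = 0.39558 mol, giving 0.39558 Fe and 0.39558 O.
35.25 wt% SiO2 ÷ 60.083 g/mol = 0.58669 mol, giving 0.58669 Si and 1.17338 O.
Oxygen sums to 2.16207; scaling by 12/2.16207 = 5.55024 puts the formula on 12 O.
Fe: 0.39558 × 5.55024 = 2.196 atoms per formula unit.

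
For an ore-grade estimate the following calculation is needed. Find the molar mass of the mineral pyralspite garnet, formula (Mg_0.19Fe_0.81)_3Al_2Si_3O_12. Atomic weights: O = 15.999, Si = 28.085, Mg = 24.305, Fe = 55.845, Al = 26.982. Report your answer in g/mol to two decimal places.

The formula mass is the sum 0.57×24.305 + 2.43×55.845 + 2×26.982 + 3×28.085 + 12×15.999.

479.76 g/mol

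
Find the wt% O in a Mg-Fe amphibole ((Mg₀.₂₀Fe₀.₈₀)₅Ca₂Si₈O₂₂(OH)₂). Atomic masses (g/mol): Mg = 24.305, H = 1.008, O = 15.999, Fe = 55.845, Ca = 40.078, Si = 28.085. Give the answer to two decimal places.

Formula mass = 1·24.305 + 4·55.845 + 2·40.078 + 8·28.085 + 24·15.999 + 2·1.008 = 938.513 g/mol, of which 383.976 g is O.
So O makes up 383.976/938.513 = 0.4091 of the mass, i.e. 40.91%.

40.91 wt%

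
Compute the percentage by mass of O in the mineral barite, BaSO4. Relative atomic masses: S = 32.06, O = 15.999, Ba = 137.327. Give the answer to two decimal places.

27.42 mass %

M(BaSO4) = 233.383 g/mol.
O contributes 4 × 15.999 = 63.996 g per mole.
63.996/233.383 = 0.2742 → 27.42%.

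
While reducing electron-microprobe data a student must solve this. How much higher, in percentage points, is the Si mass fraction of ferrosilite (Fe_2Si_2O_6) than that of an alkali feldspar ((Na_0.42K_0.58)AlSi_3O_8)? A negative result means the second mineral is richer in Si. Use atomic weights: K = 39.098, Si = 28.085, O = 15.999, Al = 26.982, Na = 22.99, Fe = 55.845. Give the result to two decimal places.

Si in Fe_2Si_2O_6: molar mass 263.854 g/mol; 2×28.085 = 56.170 g → 21.29 wt%.
Si in (Na_0.42K_0.58)AlSi_3O_8: molar mass 271.562 g/mol; 3×28.085 = 84.255 g → 31.03 wt%.
Difference = 21.29 − 31.03 = -9.74 percentage points.

-9.74 percentage points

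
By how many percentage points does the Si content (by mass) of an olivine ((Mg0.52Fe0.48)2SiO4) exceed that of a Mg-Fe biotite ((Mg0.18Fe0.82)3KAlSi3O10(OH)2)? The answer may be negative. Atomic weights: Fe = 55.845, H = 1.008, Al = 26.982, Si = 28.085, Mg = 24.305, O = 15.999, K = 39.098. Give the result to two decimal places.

First mineral: 28.085 g Si in 170.969 g formula = 16.43 wt% Si.
Second mineral: 84.255 g Si in 494.842 g formula = 17.03 wt% Si.
16.43% − 17.03% gives a difference of -0.60 percentage points.

-0.60 percentage points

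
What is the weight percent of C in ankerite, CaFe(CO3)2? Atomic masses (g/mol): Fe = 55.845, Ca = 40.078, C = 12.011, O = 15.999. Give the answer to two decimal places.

Formula mass = 1×40.078 + 1×55.845 + 2×12.011 + 6×15.999 = 215.939 g/mol, of which 24.022 g is C.
So C makes up 24.022/215.939 = 0.1112 of the mass, i.e. 11.12%.

11.12 mass %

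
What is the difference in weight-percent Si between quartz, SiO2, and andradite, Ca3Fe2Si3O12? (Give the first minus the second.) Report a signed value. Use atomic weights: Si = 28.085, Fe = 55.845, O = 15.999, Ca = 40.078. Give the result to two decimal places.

Si in SiO2: molar mass 60.083 g/mol; 1×28.085 = 28.085 g → 46.74 wt%.
Si in Ca3Fe2Si3O12: molar mass 508.167 g/mol; 3×28.085 = 84.255 g → 16.58 wt%.
Difference = 46.74 − 16.58 = 30.16 percentage points.

30.16 percentage points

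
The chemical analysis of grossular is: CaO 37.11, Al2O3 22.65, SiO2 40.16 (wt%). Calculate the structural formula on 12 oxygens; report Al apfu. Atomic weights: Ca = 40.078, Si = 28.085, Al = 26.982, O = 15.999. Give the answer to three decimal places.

2.001 Al apfu

37.11 wt% CaO ÷ 56.077 g/mol = 0.66177 mol, giving 0.66177 Ca and 0.66177 O.
22.65 wt% Al2O3 ÷ 101.961 g/mol = 0.22214 mol, giving 0.44428 Al and 0.66642 O.
40.16 wt% SiO2 ÷ 60.083 g/mol = 0.66841 mol, giving 0.66841 Si and 1.33682 O.
Oxygen sums to 2.66501; scaling by 12/2.66501 = 4.50280 puts the formula on 12 O.
Al: 0.44428 × 4.50280 = 2.001 atoms per formula unit.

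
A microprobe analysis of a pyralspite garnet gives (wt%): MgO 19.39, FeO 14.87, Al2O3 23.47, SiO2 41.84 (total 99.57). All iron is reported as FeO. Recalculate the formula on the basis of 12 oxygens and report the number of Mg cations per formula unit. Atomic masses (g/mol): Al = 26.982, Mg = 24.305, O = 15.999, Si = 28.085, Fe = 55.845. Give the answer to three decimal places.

MgO: 19.39/40.304 = 0.48109 mol → 0.48109 mol Mg, 0.48109 mol O.
FeO: 14.87/71.844 = 0.20698 mol → 0.20698 mol Fe, 0.20698 mol O.
Al2O3: 23.47/101.961 = 0.23019 mol → 0.46038 mol Al, 0.69057 mol O.
SiO2: 41.84/60.083 = 0.69637 mol → 0.69637 mol Si, 1.39274 mol O.
Total oxygen = 2.77138 mol. Normalization factor = 12/2.77138 = 4.32997.
Mg per 12 O = 0.48109 × 4.32997 = 2.083.

2.083 Mg apfu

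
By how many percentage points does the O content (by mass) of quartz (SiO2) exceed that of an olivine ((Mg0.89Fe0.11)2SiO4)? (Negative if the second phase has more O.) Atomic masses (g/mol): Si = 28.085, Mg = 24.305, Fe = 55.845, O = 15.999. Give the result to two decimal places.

First mineral: 31.998 g O in 60.083 g formula = 53.26 wt% O.
Second mineral: 63.996 g O in 147.630 g formula = 43.35 wt% O.
53.26% − 43.35% gives a difference of 9.91 percentage points.

9.91 percentage points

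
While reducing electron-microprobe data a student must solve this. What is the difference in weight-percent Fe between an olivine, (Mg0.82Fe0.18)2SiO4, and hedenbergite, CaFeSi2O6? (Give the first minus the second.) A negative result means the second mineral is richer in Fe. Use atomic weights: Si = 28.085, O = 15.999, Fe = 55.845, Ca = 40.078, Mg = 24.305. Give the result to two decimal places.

-9.29 percentage points

M((Mg0.82Fe0.18)2SiO4) = 152.045 g/mol, so wt% Fe = 20.104/152.045 × 100 = 13.22%.
M(CaFeSi2O6) = 248.087 g/mol, so wt% Fe = 55.845/248.087 × 100 = 22.51%.
13.22 − 22.51 = -9.29 pp.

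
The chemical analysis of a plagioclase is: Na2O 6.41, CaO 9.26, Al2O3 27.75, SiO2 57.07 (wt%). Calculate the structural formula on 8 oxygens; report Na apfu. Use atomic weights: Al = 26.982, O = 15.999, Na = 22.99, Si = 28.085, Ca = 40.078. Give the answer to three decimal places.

0.554 Na apfu

Na2O: 6.41/61.979 = 0.10342 mol → 0.20684 mol Na, 0.10342 mol O.
CaO: 9.26/56.077 = 0.16513 mol → 0.16513 mol Ca, 0.16513 mol O.
Al2O3: 27.75/101.961 = 0.27216 mol → 0.54432 mol Al, 0.81648 mol O.
SiO2: 57.07/60.083 = 0.94985 mol → 0.94985 mol Si, 1.89970 mol O.
Total oxygen = 2.98473 mol. Normalization factor = 8/2.98473 = 2.68031.
Na per 8 O = 0.20684 × 2.68031 = 0.554.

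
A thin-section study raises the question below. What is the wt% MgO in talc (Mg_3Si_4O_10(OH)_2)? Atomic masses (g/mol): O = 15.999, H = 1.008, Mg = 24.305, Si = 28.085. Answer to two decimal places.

31.88 wt%

Molar mass of Mg_3Si_4O_10(OH)_2 = 3×24.305 + 4×28.085 + 12×15.999 + 2×1.008 = 379.259 g/mol.
Each formula unit contains 3 Mg, equivalent to 3/1 = 3.0000 mol MgO.
M(MgO) = 1×24.305 + 1×15.999 = 40.304 g/mol.
Mass of MgO per formula unit = 3.0000 × 40.304 = 120.912 g.
MgO wt% = 120.912 / 379.259 × 100 = 31.88%.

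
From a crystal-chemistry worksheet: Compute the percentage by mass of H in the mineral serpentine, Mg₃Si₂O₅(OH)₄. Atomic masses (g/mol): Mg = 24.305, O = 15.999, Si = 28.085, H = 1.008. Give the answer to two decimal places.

1.46 mass %

M(Mg₃Si₂O₅(OH)₄) = 277.108 g/mol.
H contributes 4 × 1.008 = 4.032 g per mole.
4.032/277.108 = 0.0146 → 1.46%.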